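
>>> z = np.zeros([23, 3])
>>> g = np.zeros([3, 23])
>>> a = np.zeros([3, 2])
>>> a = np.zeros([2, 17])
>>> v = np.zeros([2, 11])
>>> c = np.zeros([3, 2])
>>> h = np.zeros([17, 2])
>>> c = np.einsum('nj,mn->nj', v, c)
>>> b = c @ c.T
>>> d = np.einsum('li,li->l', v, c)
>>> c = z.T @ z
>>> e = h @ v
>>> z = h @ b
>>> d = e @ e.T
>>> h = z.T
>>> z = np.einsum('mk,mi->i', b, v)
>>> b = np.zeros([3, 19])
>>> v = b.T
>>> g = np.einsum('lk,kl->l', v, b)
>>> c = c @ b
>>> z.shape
(11,)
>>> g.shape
(19,)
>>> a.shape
(2, 17)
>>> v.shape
(19, 3)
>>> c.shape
(3, 19)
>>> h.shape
(2, 17)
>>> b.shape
(3, 19)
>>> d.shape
(17, 17)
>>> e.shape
(17, 11)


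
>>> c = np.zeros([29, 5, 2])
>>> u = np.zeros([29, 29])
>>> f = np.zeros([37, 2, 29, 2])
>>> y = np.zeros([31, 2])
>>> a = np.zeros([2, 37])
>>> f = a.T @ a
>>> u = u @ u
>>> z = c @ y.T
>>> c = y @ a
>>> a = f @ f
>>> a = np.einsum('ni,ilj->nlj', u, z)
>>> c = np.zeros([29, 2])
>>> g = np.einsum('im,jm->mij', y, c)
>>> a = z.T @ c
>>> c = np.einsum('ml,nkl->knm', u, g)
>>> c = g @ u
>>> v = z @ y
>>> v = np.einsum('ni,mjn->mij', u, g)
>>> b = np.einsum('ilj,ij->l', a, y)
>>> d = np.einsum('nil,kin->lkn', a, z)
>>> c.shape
(2, 31, 29)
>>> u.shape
(29, 29)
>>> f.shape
(37, 37)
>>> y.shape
(31, 2)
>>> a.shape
(31, 5, 2)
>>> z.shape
(29, 5, 31)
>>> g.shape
(2, 31, 29)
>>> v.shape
(2, 29, 31)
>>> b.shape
(5,)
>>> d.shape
(2, 29, 31)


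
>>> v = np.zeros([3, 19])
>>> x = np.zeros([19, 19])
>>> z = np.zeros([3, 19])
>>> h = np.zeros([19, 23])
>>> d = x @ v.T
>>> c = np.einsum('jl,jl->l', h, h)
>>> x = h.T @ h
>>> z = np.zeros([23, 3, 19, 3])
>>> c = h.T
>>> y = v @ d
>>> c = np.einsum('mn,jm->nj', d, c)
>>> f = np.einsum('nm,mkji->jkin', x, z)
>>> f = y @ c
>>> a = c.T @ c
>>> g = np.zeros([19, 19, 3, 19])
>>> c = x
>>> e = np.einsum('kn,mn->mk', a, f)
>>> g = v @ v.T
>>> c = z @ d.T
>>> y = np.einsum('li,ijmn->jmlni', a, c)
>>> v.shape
(3, 19)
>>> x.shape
(23, 23)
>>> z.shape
(23, 3, 19, 3)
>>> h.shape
(19, 23)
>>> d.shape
(19, 3)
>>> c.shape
(23, 3, 19, 19)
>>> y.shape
(3, 19, 23, 19, 23)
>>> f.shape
(3, 23)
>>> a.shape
(23, 23)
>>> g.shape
(3, 3)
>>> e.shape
(3, 23)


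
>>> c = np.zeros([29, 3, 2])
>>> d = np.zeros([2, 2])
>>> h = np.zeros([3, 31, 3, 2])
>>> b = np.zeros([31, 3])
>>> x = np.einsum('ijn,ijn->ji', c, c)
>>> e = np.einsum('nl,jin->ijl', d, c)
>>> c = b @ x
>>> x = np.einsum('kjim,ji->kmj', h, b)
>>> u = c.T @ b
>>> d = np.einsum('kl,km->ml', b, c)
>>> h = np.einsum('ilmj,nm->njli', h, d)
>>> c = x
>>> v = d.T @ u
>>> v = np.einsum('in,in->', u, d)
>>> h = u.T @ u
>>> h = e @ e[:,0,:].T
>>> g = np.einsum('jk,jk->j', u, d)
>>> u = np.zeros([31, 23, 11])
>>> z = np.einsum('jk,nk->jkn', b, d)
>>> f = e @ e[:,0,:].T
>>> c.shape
(3, 2, 31)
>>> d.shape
(29, 3)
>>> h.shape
(3, 29, 3)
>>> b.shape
(31, 3)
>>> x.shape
(3, 2, 31)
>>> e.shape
(3, 29, 2)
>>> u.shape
(31, 23, 11)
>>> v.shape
()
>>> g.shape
(29,)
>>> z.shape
(31, 3, 29)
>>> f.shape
(3, 29, 3)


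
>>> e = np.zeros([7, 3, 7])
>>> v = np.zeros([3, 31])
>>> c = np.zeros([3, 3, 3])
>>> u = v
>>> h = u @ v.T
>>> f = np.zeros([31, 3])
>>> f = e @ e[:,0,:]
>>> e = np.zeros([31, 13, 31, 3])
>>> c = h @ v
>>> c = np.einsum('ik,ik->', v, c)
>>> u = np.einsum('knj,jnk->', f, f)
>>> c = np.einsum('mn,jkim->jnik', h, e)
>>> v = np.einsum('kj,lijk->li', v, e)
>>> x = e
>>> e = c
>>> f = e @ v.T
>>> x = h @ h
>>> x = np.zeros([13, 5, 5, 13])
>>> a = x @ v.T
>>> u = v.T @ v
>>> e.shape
(31, 3, 31, 13)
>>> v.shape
(31, 13)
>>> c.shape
(31, 3, 31, 13)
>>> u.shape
(13, 13)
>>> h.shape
(3, 3)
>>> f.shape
(31, 3, 31, 31)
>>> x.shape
(13, 5, 5, 13)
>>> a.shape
(13, 5, 5, 31)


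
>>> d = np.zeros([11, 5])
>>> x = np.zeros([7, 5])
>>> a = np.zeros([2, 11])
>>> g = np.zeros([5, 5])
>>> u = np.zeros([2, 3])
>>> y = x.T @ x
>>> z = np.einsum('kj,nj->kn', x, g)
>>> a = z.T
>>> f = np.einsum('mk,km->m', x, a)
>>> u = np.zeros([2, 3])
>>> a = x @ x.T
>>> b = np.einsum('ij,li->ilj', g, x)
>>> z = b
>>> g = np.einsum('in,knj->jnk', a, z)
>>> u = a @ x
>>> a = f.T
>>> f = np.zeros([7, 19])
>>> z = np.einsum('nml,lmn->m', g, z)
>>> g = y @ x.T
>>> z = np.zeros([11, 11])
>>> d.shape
(11, 5)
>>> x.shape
(7, 5)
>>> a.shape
(7,)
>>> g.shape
(5, 7)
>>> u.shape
(7, 5)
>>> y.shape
(5, 5)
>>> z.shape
(11, 11)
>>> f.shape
(7, 19)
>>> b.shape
(5, 7, 5)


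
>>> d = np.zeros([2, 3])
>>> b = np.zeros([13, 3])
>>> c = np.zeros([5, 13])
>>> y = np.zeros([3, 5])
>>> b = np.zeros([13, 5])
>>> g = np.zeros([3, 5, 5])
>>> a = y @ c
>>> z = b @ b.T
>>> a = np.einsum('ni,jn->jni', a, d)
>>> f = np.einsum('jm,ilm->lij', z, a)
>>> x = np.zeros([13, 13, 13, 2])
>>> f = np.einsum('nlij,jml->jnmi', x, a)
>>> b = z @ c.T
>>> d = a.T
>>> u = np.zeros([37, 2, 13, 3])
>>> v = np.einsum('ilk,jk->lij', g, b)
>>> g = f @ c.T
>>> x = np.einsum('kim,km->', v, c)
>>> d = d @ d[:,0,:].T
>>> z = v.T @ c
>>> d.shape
(13, 3, 13)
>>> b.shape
(13, 5)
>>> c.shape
(5, 13)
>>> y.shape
(3, 5)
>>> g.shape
(2, 13, 3, 5)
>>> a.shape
(2, 3, 13)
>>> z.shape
(13, 3, 13)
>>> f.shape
(2, 13, 3, 13)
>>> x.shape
()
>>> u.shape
(37, 2, 13, 3)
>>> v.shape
(5, 3, 13)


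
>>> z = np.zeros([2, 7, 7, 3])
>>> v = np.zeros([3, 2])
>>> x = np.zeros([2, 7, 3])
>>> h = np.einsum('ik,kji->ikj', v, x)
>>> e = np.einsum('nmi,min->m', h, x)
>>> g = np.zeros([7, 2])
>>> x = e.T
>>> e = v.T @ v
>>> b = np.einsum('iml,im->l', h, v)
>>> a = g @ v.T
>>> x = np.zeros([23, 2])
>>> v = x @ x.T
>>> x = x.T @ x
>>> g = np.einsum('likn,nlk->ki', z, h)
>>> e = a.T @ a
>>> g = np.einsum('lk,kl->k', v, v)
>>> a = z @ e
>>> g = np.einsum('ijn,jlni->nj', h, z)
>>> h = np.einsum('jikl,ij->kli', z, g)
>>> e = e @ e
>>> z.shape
(2, 7, 7, 3)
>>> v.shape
(23, 23)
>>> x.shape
(2, 2)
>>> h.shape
(7, 3, 7)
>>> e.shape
(3, 3)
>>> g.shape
(7, 2)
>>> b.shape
(7,)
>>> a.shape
(2, 7, 7, 3)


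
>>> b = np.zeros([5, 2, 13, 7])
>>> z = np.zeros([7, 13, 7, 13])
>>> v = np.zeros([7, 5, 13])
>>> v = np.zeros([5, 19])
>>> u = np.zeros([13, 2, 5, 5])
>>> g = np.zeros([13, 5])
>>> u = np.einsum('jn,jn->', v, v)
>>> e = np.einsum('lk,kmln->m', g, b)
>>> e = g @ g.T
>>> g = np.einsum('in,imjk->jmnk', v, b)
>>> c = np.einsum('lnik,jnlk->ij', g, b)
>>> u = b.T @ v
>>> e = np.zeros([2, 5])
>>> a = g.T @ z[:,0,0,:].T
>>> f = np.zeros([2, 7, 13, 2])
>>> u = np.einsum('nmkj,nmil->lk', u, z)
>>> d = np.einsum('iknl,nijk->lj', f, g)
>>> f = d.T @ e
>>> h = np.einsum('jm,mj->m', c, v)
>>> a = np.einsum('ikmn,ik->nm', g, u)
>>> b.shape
(5, 2, 13, 7)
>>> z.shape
(7, 13, 7, 13)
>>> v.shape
(5, 19)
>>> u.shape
(13, 2)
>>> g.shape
(13, 2, 19, 7)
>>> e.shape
(2, 5)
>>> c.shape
(19, 5)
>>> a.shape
(7, 19)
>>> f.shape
(19, 5)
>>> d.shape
(2, 19)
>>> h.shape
(5,)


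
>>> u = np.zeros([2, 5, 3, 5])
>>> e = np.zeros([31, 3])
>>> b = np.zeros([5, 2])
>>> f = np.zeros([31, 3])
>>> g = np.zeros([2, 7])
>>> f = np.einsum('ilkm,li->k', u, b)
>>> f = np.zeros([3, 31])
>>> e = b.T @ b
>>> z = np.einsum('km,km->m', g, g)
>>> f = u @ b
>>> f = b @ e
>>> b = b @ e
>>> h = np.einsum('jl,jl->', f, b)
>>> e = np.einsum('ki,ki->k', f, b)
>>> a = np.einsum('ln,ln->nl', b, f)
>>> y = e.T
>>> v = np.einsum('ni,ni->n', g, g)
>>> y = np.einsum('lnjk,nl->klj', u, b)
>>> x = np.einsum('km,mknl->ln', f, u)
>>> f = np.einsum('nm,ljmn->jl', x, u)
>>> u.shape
(2, 5, 3, 5)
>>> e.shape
(5,)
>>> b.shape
(5, 2)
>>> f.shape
(5, 2)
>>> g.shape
(2, 7)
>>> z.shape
(7,)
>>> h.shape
()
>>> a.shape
(2, 5)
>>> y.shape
(5, 2, 3)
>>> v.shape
(2,)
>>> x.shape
(5, 3)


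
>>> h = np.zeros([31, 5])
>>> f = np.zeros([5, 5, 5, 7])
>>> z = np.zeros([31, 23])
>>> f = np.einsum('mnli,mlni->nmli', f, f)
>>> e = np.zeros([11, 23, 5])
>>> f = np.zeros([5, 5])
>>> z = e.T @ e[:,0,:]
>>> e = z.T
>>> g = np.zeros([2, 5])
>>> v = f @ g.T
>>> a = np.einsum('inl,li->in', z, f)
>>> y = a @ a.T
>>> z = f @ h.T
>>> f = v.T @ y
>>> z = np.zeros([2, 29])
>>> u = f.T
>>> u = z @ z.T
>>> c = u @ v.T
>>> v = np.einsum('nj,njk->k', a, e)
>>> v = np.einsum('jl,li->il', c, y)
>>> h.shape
(31, 5)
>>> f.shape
(2, 5)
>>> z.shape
(2, 29)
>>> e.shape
(5, 23, 5)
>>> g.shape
(2, 5)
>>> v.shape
(5, 5)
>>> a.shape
(5, 23)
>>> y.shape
(5, 5)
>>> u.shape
(2, 2)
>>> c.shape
(2, 5)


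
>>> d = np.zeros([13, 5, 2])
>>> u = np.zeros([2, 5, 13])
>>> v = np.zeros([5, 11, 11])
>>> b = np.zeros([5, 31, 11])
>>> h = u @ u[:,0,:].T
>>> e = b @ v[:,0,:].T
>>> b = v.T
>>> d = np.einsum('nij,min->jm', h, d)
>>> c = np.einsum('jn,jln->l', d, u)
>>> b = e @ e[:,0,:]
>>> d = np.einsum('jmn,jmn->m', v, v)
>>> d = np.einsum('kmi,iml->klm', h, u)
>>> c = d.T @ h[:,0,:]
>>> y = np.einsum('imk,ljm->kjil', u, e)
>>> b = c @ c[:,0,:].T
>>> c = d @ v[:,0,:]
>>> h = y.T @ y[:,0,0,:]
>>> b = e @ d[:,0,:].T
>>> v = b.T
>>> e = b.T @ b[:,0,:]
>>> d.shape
(2, 13, 5)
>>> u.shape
(2, 5, 13)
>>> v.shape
(2, 31, 5)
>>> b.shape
(5, 31, 2)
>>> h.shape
(5, 2, 31, 5)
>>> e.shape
(2, 31, 2)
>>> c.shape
(2, 13, 11)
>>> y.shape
(13, 31, 2, 5)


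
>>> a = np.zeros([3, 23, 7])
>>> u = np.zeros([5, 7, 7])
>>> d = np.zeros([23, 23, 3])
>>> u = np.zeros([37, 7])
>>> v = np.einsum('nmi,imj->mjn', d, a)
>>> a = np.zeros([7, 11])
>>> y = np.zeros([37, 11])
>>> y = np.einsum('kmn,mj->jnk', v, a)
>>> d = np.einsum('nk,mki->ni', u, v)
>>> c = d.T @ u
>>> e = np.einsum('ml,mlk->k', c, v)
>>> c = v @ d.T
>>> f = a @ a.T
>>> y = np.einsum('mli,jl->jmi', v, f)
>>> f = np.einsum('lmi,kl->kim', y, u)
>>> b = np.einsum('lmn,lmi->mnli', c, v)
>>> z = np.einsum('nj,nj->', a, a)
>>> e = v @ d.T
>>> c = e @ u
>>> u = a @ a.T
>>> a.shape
(7, 11)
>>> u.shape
(7, 7)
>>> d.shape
(37, 23)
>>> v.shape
(23, 7, 23)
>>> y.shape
(7, 23, 23)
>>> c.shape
(23, 7, 7)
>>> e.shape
(23, 7, 37)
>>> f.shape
(37, 23, 23)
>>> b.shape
(7, 37, 23, 23)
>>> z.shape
()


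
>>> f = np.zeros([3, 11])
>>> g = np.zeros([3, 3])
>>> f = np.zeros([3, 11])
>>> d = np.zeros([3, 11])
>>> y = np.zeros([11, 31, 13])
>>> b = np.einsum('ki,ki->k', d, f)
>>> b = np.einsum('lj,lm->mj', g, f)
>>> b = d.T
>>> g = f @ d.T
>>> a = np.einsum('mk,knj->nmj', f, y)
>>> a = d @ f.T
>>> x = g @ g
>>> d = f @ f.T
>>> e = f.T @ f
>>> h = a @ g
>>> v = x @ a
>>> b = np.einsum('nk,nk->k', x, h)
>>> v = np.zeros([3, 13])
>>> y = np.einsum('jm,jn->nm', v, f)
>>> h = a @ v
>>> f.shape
(3, 11)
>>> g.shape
(3, 3)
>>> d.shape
(3, 3)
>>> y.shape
(11, 13)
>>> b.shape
(3,)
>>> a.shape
(3, 3)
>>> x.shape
(3, 3)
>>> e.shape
(11, 11)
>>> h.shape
(3, 13)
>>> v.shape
(3, 13)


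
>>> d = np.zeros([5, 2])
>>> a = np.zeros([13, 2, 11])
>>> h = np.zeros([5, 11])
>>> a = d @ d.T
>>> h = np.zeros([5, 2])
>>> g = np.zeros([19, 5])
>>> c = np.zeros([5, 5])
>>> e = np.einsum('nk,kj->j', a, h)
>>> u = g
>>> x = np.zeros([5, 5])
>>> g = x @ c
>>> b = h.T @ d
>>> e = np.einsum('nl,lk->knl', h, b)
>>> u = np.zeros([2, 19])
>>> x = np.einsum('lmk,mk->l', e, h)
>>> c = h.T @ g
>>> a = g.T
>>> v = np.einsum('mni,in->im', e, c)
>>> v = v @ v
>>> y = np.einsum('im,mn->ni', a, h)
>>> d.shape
(5, 2)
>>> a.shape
(5, 5)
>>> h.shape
(5, 2)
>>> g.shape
(5, 5)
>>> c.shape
(2, 5)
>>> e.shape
(2, 5, 2)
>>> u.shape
(2, 19)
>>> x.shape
(2,)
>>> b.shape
(2, 2)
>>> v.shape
(2, 2)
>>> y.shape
(2, 5)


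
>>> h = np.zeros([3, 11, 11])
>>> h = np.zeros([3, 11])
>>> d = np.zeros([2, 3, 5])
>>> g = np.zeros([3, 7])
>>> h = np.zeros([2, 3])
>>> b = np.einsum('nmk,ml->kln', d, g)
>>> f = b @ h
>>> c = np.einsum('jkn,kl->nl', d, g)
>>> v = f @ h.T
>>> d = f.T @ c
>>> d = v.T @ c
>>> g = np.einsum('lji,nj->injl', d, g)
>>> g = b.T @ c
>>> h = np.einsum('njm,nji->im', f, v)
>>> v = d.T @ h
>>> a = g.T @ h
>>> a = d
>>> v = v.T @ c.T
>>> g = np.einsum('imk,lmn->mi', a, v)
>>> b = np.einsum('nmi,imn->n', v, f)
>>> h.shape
(2, 3)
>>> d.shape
(2, 7, 7)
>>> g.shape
(7, 2)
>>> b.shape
(3,)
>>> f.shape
(5, 7, 3)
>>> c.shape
(5, 7)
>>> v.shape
(3, 7, 5)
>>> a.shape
(2, 7, 7)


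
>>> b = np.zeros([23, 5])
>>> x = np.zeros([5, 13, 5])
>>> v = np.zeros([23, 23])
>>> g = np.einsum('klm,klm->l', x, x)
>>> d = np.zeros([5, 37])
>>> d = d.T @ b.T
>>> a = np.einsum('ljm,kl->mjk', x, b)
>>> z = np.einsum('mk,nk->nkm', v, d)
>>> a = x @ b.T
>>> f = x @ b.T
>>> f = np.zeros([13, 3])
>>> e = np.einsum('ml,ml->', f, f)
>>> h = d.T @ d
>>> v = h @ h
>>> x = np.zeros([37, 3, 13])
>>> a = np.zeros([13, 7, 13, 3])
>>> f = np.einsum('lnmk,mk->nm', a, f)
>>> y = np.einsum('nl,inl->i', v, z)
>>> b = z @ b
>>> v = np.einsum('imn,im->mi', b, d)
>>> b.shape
(37, 23, 5)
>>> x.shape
(37, 3, 13)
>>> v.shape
(23, 37)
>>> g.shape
(13,)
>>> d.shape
(37, 23)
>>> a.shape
(13, 7, 13, 3)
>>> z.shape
(37, 23, 23)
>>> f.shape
(7, 13)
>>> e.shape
()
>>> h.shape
(23, 23)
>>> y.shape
(37,)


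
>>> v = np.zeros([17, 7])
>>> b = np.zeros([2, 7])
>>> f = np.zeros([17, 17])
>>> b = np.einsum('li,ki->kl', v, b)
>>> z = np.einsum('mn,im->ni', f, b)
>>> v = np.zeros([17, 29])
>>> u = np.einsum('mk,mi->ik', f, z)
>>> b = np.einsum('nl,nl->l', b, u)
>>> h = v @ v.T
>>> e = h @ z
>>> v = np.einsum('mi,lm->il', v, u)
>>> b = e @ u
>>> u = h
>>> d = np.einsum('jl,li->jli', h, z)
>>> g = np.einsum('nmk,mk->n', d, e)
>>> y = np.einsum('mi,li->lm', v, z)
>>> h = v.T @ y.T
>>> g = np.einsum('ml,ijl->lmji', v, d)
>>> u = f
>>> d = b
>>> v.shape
(29, 2)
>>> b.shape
(17, 17)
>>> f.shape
(17, 17)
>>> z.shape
(17, 2)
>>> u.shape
(17, 17)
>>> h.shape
(2, 17)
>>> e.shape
(17, 2)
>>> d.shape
(17, 17)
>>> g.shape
(2, 29, 17, 17)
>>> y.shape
(17, 29)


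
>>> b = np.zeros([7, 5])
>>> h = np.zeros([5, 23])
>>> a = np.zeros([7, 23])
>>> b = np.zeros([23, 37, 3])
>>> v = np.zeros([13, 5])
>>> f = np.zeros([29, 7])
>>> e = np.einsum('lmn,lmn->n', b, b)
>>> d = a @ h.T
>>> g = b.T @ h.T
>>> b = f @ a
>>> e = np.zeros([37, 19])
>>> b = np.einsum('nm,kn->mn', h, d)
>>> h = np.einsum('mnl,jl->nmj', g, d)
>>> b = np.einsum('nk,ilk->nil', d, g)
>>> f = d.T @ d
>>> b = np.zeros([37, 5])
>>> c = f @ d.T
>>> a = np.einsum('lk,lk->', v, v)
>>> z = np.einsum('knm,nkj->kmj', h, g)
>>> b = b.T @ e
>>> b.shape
(5, 19)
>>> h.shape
(37, 3, 7)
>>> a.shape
()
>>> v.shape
(13, 5)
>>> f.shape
(5, 5)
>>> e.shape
(37, 19)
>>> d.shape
(7, 5)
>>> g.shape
(3, 37, 5)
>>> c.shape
(5, 7)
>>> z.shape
(37, 7, 5)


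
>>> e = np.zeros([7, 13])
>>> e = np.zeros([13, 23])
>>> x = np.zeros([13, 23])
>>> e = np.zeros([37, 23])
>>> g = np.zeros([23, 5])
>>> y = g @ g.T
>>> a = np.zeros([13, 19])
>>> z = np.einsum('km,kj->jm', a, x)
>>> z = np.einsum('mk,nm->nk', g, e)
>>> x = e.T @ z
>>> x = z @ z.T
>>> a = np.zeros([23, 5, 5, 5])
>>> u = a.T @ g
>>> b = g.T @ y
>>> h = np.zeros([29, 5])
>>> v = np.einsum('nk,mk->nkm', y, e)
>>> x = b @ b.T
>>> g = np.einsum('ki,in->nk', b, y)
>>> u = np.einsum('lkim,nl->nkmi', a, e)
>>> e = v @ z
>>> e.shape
(23, 23, 5)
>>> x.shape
(5, 5)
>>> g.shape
(23, 5)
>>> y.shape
(23, 23)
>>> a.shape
(23, 5, 5, 5)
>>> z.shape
(37, 5)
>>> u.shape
(37, 5, 5, 5)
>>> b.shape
(5, 23)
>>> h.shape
(29, 5)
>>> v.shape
(23, 23, 37)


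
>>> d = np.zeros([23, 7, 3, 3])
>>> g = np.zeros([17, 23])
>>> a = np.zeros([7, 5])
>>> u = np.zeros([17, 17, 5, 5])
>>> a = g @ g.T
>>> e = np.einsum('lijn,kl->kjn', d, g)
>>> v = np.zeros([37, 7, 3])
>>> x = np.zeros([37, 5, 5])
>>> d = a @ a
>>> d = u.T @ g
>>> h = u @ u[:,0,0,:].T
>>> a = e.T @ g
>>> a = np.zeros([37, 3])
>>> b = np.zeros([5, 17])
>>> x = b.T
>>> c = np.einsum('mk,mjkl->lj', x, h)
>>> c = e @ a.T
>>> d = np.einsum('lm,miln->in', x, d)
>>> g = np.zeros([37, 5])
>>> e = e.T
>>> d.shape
(5, 23)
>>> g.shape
(37, 5)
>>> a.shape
(37, 3)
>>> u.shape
(17, 17, 5, 5)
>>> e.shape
(3, 3, 17)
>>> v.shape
(37, 7, 3)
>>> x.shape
(17, 5)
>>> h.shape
(17, 17, 5, 17)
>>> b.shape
(5, 17)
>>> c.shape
(17, 3, 37)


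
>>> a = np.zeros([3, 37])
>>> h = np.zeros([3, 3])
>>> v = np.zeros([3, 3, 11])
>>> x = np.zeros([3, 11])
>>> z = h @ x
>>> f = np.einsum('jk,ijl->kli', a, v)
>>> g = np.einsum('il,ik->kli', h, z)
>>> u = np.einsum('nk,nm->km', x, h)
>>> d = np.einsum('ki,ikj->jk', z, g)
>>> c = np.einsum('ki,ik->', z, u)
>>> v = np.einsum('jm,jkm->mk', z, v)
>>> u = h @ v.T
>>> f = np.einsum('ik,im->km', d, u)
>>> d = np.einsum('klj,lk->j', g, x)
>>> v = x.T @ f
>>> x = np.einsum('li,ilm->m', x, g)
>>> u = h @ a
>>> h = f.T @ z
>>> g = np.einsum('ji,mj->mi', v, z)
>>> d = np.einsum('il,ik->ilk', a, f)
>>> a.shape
(3, 37)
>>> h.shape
(11, 11)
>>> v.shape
(11, 11)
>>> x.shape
(3,)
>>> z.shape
(3, 11)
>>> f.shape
(3, 11)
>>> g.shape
(3, 11)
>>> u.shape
(3, 37)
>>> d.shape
(3, 37, 11)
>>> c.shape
()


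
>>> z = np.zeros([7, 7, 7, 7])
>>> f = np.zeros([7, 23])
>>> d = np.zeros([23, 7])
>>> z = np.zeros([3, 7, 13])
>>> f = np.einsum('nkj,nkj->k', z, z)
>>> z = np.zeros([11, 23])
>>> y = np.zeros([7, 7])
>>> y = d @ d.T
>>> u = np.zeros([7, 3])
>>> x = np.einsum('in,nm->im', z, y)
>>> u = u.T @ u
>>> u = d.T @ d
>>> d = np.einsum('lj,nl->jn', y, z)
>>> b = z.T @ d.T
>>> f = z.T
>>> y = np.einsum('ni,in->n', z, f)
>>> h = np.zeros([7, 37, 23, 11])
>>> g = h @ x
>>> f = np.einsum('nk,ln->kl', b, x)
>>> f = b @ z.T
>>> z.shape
(11, 23)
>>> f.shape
(23, 11)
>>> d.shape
(23, 11)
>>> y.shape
(11,)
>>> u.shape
(7, 7)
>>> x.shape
(11, 23)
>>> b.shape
(23, 23)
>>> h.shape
(7, 37, 23, 11)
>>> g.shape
(7, 37, 23, 23)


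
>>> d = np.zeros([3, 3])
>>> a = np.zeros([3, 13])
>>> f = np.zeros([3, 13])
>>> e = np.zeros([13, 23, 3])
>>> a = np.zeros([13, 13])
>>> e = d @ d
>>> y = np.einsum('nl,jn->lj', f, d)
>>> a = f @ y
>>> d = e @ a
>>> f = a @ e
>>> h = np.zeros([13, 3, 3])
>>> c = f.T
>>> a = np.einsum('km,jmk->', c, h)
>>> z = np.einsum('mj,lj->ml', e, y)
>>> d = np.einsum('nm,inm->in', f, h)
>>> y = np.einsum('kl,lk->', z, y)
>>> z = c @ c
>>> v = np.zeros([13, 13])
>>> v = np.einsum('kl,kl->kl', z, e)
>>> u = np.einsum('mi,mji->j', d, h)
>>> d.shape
(13, 3)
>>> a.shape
()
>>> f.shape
(3, 3)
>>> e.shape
(3, 3)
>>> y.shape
()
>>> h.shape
(13, 3, 3)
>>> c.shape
(3, 3)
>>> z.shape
(3, 3)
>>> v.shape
(3, 3)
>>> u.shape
(3,)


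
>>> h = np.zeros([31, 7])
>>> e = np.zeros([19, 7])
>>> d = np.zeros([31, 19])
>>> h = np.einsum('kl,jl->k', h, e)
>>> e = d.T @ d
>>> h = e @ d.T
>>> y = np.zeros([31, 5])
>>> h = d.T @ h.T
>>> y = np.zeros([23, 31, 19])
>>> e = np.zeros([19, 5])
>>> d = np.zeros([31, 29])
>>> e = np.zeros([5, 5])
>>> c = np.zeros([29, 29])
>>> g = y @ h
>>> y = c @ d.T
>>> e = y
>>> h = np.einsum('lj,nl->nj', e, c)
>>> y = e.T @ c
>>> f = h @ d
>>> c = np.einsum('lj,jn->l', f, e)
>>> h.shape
(29, 31)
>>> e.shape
(29, 31)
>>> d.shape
(31, 29)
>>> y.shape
(31, 29)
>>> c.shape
(29,)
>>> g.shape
(23, 31, 19)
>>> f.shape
(29, 29)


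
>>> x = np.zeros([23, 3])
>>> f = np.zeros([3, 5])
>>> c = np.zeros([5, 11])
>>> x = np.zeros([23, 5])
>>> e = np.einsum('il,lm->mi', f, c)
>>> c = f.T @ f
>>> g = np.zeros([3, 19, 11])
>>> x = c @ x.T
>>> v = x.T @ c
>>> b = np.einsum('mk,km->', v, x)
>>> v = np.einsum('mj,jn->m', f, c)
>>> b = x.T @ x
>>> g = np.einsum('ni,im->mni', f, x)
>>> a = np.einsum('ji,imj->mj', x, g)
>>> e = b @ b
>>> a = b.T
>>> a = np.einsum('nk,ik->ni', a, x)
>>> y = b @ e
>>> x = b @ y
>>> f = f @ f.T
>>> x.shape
(23, 23)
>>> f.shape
(3, 3)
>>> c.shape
(5, 5)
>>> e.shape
(23, 23)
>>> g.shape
(23, 3, 5)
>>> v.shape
(3,)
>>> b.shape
(23, 23)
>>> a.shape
(23, 5)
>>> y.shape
(23, 23)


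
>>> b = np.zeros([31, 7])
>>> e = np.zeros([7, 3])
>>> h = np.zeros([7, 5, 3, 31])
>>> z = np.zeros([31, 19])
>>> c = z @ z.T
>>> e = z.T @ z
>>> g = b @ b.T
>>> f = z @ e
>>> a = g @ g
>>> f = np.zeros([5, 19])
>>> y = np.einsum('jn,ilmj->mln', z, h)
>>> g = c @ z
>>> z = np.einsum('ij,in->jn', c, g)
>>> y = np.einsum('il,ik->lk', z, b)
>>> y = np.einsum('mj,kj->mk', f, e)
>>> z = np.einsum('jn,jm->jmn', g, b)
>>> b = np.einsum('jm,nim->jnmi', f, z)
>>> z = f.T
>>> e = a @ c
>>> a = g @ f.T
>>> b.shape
(5, 31, 19, 7)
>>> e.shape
(31, 31)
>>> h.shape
(7, 5, 3, 31)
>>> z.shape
(19, 5)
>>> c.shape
(31, 31)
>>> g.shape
(31, 19)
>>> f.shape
(5, 19)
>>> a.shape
(31, 5)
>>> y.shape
(5, 19)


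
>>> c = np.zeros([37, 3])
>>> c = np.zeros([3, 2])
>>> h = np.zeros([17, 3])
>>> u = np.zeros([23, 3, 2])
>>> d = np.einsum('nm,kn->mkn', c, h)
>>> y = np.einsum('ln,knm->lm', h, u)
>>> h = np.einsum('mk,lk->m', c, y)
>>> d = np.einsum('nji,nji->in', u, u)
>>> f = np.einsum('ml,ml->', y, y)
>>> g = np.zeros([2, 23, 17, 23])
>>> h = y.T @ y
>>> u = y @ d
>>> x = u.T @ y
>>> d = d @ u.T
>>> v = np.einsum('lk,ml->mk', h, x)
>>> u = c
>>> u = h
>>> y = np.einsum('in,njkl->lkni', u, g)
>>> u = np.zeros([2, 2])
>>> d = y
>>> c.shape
(3, 2)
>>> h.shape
(2, 2)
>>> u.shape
(2, 2)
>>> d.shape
(23, 17, 2, 2)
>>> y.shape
(23, 17, 2, 2)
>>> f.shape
()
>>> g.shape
(2, 23, 17, 23)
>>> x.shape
(23, 2)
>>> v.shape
(23, 2)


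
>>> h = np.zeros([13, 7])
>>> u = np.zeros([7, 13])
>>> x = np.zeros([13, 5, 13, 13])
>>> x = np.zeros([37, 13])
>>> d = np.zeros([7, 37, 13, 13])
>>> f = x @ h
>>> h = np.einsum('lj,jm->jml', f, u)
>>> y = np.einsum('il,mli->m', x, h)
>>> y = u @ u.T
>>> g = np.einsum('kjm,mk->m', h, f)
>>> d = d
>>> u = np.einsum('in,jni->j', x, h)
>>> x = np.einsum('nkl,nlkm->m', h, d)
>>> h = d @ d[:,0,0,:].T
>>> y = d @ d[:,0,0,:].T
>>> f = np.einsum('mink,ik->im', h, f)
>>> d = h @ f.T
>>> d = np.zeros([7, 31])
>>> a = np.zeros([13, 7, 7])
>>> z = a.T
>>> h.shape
(7, 37, 13, 7)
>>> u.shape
(7,)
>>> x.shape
(13,)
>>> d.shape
(7, 31)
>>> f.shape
(37, 7)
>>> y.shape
(7, 37, 13, 7)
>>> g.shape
(37,)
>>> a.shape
(13, 7, 7)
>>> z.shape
(7, 7, 13)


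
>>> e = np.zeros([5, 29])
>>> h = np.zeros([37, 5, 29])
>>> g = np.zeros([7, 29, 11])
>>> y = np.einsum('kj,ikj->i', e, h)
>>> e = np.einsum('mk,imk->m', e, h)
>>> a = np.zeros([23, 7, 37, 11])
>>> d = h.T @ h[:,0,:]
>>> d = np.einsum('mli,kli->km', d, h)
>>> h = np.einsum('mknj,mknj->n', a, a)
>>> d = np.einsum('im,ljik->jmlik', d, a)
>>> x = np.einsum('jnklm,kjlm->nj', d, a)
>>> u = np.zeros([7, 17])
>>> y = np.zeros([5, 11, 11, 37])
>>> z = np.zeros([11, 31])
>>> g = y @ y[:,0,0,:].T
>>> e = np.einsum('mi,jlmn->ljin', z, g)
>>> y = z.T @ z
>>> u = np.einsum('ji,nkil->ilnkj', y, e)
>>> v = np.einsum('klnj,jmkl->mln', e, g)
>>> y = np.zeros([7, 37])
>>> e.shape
(11, 5, 31, 5)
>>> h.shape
(37,)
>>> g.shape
(5, 11, 11, 5)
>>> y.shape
(7, 37)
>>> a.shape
(23, 7, 37, 11)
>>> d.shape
(7, 29, 23, 37, 11)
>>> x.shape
(29, 7)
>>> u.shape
(31, 5, 11, 5, 31)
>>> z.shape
(11, 31)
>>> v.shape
(11, 5, 31)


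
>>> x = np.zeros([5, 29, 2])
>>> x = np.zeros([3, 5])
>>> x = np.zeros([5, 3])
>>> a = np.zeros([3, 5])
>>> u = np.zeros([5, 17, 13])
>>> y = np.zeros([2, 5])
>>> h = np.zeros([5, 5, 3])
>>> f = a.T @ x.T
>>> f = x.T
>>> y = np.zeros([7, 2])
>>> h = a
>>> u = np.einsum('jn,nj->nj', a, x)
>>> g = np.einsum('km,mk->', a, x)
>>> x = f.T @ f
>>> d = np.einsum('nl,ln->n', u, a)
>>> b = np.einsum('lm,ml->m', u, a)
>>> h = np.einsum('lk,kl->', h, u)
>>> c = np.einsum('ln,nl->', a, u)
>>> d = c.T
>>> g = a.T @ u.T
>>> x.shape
(5, 5)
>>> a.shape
(3, 5)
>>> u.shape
(5, 3)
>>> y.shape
(7, 2)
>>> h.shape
()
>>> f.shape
(3, 5)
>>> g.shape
(5, 5)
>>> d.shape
()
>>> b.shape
(3,)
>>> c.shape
()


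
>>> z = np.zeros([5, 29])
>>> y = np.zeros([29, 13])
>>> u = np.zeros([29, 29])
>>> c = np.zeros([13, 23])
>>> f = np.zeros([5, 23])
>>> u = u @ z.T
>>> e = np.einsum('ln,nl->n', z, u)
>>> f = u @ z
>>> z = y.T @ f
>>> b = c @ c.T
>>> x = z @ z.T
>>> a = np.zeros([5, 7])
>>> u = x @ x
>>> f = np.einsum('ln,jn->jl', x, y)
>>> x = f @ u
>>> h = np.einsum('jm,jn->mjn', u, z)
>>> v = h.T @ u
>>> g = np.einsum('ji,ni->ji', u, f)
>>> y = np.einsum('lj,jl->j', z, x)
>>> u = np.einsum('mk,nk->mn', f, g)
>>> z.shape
(13, 29)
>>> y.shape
(29,)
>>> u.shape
(29, 13)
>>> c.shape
(13, 23)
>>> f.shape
(29, 13)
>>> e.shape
(29,)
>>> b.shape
(13, 13)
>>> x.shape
(29, 13)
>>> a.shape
(5, 7)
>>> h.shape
(13, 13, 29)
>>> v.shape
(29, 13, 13)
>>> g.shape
(13, 13)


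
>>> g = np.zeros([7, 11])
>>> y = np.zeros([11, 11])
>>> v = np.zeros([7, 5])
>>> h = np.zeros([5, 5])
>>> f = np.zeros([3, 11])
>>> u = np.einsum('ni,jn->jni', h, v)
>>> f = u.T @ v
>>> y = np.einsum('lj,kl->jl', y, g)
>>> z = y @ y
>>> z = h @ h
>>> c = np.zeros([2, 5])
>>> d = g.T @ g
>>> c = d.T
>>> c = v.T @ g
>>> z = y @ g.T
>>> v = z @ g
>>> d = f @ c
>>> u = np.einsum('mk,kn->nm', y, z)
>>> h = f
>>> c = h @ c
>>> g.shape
(7, 11)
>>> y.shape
(11, 11)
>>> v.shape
(11, 11)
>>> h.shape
(5, 5, 5)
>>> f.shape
(5, 5, 5)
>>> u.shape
(7, 11)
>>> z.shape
(11, 7)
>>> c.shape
(5, 5, 11)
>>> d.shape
(5, 5, 11)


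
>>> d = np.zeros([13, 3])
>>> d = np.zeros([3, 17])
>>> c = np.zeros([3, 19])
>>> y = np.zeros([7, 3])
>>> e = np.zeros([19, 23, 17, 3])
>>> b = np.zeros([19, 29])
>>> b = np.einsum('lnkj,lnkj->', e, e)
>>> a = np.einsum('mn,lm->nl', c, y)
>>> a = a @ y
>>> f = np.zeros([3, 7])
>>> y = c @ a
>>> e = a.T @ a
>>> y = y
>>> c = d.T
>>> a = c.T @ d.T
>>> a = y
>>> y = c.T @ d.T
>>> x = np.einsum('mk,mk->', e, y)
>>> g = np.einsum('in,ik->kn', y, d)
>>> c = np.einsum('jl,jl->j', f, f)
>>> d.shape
(3, 17)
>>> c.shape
(3,)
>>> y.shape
(3, 3)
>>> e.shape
(3, 3)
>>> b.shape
()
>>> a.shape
(3, 3)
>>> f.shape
(3, 7)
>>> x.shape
()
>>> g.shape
(17, 3)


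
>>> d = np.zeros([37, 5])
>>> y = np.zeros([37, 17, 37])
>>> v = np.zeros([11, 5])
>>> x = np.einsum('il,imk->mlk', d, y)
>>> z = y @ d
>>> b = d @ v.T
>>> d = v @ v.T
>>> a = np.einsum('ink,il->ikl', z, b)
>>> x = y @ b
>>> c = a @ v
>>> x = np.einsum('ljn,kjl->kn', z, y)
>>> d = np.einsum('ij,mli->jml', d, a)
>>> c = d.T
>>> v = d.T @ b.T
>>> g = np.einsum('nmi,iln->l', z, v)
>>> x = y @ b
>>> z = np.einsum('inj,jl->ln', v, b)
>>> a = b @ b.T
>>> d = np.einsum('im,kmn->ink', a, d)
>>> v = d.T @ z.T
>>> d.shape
(37, 5, 11)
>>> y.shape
(37, 17, 37)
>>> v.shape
(11, 5, 11)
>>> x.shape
(37, 17, 11)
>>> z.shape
(11, 37)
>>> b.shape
(37, 11)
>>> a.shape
(37, 37)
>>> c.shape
(5, 37, 11)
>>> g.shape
(37,)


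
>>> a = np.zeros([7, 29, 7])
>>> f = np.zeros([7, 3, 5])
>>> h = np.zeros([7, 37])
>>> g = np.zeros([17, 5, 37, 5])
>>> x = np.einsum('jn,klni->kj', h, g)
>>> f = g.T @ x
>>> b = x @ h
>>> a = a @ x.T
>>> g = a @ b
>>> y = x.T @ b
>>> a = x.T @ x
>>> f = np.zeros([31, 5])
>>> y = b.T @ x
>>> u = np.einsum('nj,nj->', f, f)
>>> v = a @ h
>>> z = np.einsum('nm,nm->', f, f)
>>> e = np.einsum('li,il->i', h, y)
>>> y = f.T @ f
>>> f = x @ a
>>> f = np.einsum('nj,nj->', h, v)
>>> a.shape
(7, 7)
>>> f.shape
()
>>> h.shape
(7, 37)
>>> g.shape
(7, 29, 37)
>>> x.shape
(17, 7)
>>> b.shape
(17, 37)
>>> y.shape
(5, 5)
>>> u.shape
()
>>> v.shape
(7, 37)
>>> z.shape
()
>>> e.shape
(37,)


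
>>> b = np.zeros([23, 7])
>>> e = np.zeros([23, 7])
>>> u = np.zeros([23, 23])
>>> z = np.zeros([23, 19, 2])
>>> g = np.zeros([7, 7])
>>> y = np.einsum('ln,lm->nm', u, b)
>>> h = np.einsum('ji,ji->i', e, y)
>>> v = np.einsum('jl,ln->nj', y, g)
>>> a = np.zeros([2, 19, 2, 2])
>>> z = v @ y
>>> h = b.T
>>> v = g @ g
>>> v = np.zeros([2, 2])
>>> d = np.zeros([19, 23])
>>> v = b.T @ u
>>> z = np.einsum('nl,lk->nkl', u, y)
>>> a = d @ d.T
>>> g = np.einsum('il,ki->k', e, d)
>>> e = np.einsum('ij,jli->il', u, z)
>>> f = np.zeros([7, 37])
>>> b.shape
(23, 7)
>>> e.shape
(23, 7)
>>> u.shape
(23, 23)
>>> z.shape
(23, 7, 23)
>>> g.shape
(19,)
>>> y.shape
(23, 7)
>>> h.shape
(7, 23)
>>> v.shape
(7, 23)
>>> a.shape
(19, 19)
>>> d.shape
(19, 23)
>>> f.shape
(7, 37)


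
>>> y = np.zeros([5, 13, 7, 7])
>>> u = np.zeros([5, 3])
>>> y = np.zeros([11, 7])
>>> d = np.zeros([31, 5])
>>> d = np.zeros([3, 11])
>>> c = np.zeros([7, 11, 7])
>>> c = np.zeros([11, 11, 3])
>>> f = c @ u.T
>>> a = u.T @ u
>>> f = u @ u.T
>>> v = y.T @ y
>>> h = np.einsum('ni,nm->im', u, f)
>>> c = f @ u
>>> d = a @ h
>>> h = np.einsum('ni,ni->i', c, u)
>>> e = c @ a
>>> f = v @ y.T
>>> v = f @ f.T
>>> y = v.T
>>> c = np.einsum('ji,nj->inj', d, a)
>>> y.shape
(7, 7)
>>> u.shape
(5, 3)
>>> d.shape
(3, 5)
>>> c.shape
(5, 3, 3)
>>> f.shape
(7, 11)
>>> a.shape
(3, 3)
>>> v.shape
(7, 7)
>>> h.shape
(3,)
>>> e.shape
(5, 3)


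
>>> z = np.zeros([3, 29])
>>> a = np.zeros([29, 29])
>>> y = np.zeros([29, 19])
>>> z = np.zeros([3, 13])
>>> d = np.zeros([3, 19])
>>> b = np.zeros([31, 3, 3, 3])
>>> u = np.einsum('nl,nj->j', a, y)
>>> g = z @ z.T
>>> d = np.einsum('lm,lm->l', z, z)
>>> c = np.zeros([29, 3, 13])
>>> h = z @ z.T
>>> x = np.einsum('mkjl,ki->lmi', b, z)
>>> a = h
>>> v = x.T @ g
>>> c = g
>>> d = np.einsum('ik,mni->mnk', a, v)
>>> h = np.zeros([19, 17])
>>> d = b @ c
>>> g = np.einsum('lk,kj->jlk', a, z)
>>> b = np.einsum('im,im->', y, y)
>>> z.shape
(3, 13)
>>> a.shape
(3, 3)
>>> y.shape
(29, 19)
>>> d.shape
(31, 3, 3, 3)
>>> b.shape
()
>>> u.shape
(19,)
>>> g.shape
(13, 3, 3)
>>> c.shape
(3, 3)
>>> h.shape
(19, 17)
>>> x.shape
(3, 31, 13)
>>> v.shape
(13, 31, 3)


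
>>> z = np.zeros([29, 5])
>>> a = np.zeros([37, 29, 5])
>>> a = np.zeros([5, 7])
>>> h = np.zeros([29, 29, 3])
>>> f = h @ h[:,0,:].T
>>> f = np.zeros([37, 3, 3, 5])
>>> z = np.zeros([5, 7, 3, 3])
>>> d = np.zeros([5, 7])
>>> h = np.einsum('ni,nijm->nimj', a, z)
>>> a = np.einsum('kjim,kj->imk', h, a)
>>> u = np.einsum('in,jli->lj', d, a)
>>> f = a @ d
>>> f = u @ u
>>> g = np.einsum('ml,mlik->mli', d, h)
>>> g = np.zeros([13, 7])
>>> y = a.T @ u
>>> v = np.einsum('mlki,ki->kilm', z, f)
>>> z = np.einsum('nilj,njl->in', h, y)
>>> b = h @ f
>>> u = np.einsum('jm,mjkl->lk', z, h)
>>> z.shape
(7, 5)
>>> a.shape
(3, 3, 5)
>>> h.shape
(5, 7, 3, 3)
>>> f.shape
(3, 3)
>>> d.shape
(5, 7)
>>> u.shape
(3, 3)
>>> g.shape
(13, 7)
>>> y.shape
(5, 3, 3)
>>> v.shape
(3, 3, 7, 5)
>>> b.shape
(5, 7, 3, 3)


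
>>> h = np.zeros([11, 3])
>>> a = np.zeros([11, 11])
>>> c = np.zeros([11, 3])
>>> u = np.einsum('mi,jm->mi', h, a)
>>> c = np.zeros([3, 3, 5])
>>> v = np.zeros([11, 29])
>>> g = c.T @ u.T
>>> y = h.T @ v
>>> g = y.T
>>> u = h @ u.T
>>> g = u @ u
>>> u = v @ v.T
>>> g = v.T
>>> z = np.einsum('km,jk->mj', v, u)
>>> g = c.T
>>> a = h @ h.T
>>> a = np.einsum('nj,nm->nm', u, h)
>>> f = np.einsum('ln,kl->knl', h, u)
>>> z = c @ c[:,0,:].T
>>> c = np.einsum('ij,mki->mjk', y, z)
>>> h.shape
(11, 3)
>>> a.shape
(11, 3)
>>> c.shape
(3, 29, 3)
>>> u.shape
(11, 11)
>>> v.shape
(11, 29)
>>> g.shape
(5, 3, 3)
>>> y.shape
(3, 29)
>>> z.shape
(3, 3, 3)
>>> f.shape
(11, 3, 11)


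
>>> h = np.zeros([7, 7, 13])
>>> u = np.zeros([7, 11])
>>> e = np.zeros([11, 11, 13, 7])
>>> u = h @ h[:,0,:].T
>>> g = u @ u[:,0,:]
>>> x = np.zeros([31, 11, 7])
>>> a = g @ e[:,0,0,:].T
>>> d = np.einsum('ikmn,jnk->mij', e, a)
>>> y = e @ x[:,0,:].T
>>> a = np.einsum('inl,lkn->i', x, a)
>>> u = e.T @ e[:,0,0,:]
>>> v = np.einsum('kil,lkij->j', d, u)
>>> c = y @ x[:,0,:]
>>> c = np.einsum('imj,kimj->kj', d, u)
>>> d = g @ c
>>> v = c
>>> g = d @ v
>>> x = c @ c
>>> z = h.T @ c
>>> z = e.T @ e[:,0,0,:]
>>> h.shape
(7, 7, 13)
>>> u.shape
(7, 13, 11, 7)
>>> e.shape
(11, 11, 13, 7)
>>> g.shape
(7, 7, 7)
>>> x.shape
(7, 7)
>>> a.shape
(31,)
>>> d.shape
(7, 7, 7)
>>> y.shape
(11, 11, 13, 31)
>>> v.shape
(7, 7)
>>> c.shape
(7, 7)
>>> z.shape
(7, 13, 11, 7)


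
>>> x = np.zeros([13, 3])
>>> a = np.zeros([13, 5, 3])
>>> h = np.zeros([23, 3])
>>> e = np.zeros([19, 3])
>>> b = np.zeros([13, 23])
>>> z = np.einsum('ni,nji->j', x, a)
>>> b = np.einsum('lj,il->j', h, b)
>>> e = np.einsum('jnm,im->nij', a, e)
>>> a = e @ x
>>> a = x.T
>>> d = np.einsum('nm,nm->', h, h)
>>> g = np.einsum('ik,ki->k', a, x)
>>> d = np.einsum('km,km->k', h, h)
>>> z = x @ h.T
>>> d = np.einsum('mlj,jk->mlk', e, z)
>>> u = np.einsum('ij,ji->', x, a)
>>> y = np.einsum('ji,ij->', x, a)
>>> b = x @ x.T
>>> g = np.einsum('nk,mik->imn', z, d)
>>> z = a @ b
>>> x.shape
(13, 3)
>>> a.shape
(3, 13)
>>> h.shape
(23, 3)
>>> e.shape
(5, 19, 13)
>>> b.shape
(13, 13)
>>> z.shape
(3, 13)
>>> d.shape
(5, 19, 23)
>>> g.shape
(19, 5, 13)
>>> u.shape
()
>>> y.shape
()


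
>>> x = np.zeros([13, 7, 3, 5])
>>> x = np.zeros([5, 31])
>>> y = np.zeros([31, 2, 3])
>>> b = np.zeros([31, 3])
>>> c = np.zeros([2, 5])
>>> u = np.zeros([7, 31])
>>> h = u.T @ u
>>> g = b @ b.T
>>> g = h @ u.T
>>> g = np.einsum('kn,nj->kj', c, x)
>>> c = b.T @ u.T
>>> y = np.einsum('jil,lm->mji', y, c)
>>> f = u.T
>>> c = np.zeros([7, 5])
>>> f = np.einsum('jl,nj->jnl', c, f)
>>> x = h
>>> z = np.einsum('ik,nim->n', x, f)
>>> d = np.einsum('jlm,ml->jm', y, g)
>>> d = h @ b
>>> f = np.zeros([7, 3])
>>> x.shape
(31, 31)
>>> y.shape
(7, 31, 2)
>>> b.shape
(31, 3)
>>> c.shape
(7, 5)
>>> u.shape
(7, 31)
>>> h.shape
(31, 31)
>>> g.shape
(2, 31)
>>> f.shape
(7, 3)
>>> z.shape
(7,)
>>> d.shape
(31, 3)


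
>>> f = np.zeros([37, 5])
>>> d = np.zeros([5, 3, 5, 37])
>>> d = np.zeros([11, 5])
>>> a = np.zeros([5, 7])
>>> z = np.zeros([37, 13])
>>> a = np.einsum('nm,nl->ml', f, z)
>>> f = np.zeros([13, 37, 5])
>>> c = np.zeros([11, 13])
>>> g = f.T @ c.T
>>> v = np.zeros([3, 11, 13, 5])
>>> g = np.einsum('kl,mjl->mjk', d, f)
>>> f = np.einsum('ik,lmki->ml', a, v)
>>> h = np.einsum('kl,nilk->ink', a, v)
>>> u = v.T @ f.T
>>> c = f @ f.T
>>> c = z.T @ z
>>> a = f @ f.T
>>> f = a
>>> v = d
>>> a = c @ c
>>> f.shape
(11, 11)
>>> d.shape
(11, 5)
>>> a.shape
(13, 13)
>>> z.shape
(37, 13)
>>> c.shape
(13, 13)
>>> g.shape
(13, 37, 11)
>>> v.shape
(11, 5)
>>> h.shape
(11, 3, 5)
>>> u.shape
(5, 13, 11, 11)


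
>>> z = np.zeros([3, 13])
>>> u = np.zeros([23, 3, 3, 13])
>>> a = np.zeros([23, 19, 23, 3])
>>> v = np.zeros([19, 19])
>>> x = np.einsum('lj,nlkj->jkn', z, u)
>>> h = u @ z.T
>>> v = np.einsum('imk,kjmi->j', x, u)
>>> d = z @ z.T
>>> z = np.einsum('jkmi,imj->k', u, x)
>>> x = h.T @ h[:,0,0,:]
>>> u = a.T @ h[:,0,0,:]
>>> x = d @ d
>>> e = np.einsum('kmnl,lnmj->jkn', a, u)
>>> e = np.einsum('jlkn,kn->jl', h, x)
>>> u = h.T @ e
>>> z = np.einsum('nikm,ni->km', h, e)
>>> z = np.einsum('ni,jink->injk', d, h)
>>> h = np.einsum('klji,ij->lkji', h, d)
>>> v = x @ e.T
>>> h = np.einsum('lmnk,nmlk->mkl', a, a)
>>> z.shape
(3, 3, 23, 3)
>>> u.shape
(3, 3, 3, 3)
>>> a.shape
(23, 19, 23, 3)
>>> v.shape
(3, 23)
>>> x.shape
(3, 3)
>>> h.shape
(19, 3, 23)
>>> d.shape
(3, 3)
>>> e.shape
(23, 3)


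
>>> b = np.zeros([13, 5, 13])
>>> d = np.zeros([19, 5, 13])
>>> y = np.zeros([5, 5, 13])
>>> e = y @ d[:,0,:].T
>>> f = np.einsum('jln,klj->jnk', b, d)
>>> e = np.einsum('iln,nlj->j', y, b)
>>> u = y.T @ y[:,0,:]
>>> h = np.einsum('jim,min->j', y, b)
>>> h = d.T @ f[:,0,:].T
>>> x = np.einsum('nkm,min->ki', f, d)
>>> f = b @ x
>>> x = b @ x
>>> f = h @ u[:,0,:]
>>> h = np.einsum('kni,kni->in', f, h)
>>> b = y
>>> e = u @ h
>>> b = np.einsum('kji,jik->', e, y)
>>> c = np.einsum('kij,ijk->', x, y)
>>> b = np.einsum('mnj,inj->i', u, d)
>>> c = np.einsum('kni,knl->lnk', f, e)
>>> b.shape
(19,)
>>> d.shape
(19, 5, 13)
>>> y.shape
(5, 5, 13)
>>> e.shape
(13, 5, 5)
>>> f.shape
(13, 5, 13)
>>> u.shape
(13, 5, 13)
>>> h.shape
(13, 5)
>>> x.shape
(13, 5, 5)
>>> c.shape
(5, 5, 13)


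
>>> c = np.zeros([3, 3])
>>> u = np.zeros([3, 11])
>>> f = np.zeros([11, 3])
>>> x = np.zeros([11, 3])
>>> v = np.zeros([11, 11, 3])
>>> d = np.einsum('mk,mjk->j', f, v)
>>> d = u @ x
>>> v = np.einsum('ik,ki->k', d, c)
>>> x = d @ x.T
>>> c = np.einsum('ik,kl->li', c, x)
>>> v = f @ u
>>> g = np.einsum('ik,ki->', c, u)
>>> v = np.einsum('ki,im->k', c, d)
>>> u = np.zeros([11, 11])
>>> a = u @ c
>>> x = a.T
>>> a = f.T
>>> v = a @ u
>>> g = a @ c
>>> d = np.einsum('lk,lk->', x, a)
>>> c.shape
(11, 3)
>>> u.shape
(11, 11)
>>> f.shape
(11, 3)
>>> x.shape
(3, 11)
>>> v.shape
(3, 11)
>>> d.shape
()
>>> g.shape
(3, 3)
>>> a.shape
(3, 11)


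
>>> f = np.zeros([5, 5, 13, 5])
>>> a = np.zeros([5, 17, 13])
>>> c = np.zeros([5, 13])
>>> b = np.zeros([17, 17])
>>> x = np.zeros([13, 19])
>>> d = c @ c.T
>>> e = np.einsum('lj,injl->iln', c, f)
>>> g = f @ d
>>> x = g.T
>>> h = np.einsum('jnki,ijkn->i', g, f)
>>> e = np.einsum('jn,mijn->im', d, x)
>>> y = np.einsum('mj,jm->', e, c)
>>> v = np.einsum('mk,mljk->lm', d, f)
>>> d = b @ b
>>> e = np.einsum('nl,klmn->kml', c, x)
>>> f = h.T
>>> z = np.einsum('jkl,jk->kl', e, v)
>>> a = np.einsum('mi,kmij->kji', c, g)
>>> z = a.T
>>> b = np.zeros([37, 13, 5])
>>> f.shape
(5,)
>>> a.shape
(5, 5, 13)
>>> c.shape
(5, 13)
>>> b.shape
(37, 13, 5)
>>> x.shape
(5, 13, 5, 5)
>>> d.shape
(17, 17)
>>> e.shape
(5, 5, 13)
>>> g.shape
(5, 5, 13, 5)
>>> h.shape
(5,)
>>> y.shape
()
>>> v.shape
(5, 5)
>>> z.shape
(13, 5, 5)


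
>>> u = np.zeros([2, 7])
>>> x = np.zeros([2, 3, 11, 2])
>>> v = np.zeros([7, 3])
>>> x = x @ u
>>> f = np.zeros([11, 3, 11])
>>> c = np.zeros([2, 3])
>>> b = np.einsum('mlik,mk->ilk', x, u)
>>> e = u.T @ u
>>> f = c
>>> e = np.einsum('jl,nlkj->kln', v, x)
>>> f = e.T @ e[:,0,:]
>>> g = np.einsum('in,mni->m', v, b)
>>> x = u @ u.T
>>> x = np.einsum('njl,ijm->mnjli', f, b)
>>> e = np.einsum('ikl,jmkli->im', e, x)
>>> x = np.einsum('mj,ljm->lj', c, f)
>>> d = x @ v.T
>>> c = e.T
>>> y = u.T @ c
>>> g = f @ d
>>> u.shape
(2, 7)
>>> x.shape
(2, 3)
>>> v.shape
(7, 3)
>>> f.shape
(2, 3, 2)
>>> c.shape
(2, 11)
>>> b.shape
(11, 3, 7)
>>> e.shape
(11, 2)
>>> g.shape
(2, 3, 7)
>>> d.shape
(2, 7)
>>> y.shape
(7, 11)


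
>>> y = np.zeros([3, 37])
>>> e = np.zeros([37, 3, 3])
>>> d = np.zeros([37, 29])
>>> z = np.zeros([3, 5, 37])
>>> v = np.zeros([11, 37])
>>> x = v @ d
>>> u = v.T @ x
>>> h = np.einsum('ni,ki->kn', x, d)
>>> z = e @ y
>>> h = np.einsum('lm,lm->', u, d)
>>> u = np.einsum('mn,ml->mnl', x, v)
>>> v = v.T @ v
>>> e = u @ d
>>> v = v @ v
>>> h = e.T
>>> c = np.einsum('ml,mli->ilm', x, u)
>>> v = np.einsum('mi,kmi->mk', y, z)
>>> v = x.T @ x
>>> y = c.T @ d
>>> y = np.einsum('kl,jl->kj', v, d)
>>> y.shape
(29, 37)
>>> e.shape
(11, 29, 29)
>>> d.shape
(37, 29)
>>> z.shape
(37, 3, 37)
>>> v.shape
(29, 29)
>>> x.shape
(11, 29)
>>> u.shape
(11, 29, 37)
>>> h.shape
(29, 29, 11)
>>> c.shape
(37, 29, 11)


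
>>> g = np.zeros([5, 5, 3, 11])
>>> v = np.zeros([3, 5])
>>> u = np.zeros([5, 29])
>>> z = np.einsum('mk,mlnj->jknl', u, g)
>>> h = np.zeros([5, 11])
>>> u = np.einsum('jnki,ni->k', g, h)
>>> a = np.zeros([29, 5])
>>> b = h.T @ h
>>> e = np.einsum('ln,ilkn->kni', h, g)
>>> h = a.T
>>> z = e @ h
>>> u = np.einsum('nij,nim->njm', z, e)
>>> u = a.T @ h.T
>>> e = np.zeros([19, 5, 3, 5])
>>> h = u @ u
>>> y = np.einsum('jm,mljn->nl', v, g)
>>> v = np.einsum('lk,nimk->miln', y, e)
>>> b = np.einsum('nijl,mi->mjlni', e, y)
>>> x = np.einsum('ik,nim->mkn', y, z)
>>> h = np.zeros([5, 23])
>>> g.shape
(5, 5, 3, 11)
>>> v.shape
(3, 5, 11, 19)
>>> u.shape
(5, 5)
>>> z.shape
(3, 11, 29)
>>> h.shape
(5, 23)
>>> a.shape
(29, 5)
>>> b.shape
(11, 3, 5, 19, 5)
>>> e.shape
(19, 5, 3, 5)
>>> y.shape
(11, 5)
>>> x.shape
(29, 5, 3)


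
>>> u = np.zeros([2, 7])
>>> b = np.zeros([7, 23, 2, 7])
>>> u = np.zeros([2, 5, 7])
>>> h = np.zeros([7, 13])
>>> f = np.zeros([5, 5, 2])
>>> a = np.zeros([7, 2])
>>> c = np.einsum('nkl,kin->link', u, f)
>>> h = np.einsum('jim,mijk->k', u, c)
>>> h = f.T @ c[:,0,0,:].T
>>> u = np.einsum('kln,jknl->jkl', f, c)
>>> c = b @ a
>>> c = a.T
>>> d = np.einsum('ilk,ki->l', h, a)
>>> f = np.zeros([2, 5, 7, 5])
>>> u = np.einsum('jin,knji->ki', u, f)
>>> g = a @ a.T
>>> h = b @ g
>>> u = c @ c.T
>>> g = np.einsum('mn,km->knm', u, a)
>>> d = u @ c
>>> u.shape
(2, 2)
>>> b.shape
(7, 23, 2, 7)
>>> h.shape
(7, 23, 2, 7)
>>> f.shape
(2, 5, 7, 5)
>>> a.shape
(7, 2)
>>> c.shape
(2, 7)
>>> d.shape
(2, 7)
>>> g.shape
(7, 2, 2)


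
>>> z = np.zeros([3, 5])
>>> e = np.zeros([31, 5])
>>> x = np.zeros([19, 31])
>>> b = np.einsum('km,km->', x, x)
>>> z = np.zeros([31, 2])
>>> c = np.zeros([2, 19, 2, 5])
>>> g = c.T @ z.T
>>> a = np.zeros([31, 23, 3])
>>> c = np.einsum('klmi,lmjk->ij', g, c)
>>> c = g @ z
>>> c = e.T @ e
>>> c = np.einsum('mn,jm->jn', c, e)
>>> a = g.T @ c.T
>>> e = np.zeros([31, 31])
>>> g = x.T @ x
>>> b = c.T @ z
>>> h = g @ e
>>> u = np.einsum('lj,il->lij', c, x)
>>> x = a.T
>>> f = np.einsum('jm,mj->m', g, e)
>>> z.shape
(31, 2)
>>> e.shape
(31, 31)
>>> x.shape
(31, 2, 19, 31)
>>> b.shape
(5, 2)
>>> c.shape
(31, 5)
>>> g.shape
(31, 31)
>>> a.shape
(31, 19, 2, 31)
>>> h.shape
(31, 31)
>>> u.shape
(31, 19, 5)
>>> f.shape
(31,)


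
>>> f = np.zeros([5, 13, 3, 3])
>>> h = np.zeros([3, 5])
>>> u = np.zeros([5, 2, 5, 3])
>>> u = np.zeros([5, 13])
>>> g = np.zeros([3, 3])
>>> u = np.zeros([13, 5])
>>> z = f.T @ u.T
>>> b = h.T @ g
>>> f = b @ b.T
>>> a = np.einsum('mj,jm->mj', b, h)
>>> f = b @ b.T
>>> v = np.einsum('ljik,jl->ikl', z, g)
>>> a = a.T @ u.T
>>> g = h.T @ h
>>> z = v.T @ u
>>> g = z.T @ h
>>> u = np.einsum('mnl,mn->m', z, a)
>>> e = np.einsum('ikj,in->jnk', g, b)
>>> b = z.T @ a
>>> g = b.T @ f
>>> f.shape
(5, 5)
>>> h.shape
(3, 5)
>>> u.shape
(3,)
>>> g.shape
(13, 13, 5)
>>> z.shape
(3, 13, 5)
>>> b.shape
(5, 13, 13)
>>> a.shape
(3, 13)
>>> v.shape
(13, 13, 3)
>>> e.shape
(5, 3, 13)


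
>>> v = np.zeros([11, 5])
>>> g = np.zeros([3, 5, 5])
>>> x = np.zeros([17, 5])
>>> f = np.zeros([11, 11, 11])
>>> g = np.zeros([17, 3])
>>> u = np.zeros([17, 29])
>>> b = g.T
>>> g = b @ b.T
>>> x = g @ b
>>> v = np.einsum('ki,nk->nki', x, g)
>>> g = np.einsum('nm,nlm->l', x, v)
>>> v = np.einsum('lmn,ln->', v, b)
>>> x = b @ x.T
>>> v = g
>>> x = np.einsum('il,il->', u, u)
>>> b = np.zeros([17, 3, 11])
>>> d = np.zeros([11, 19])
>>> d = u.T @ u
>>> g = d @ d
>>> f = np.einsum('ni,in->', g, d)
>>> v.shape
(3,)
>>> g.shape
(29, 29)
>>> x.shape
()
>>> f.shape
()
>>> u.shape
(17, 29)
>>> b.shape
(17, 3, 11)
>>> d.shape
(29, 29)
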